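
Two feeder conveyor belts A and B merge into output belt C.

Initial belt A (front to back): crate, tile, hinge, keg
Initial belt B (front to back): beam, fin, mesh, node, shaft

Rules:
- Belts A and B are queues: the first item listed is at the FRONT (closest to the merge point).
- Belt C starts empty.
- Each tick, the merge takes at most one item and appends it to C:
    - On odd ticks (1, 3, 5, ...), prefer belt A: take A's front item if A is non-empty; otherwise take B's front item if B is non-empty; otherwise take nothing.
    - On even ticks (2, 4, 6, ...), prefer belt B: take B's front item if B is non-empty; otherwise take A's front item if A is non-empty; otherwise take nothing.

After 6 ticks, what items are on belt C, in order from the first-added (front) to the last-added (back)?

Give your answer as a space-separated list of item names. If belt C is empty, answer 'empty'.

Tick 1: prefer A, take crate from A; A=[tile,hinge,keg] B=[beam,fin,mesh,node,shaft] C=[crate]
Tick 2: prefer B, take beam from B; A=[tile,hinge,keg] B=[fin,mesh,node,shaft] C=[crate,beam]
Tick 3: prefer A, take tile from A; A=[hinge,keg] B=[fin,mesh,node,shaft] C=[crate,beam,tile]
Tick 4: prefer B, take fin from B; A=[hinge,keg] B=[mesh,node,shaft] C=[crate,beam,tile,fin]
Tick 5: prefer A, take hinge from A; A=[keg] B=[mesh,node,shaft] C=[crate,beam,tile,fin,hinge]
Tick 6: prefer B, take mesh from B; A=[keg] B=[node,shaft] C=[crate,beam,tile,fin,hinge,mesh]

Answer: crate beam tile fin hinge mesh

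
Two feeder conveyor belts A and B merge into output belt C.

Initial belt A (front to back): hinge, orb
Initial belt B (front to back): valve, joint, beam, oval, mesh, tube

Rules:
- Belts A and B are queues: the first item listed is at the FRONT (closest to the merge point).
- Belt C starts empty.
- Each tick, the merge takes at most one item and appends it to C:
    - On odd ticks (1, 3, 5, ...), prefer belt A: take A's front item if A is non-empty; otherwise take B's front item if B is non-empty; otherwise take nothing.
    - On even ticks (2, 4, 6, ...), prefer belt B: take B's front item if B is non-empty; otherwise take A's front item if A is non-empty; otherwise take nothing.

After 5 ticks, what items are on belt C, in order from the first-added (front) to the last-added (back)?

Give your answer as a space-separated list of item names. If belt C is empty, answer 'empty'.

Answer: hinge valve orb joint beam

Derivation:
Tick 1: prefer A, take hinge from A; A=[orb] B=[valve,joint,beam,oval,mesh,tube] C=[hinge]
Tick 2: prefer B, take valve from B; A=[orb] B=[joint,beam,oval,mesh,tube] C=[hinge,valve]
Tick 3: prefer A, take orb from A; A=[-] B=[joint,beam,oval,mesh,tube] C=[hinge,valve,orb]
Tick 4: prefer B, take joint from B; A=[-] B=[beam,oval,mesh,tube] C=[hinge,valve,orb,joint]
Tick 5: prefer A, take beam from B; A=[-] B=[oval,mesh,tube] C=[hinge,valve,orb,joint,beam]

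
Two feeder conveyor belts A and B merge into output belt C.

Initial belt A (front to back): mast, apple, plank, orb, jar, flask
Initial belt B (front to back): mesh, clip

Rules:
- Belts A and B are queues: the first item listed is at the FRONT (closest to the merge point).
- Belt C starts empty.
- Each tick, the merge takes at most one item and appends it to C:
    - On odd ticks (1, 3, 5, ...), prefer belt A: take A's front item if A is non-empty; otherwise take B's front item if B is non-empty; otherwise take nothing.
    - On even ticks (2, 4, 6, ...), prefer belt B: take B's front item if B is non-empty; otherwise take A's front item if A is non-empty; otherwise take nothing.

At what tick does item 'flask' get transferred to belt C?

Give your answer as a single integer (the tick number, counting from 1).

Tick 1: prefer A, take mast from A; A=[apple,plank,orb,jar,flask] B=[mesh,clip] C=[mast]
Tick 2: prefer B, take mesh from B; A=[apple,plank,orb,jar,flask] B=[clip] C=[mast,mesh]
Tick 3: prefer A, take apple from A; A=[plank,orb,jar,flask] B=[clip] C=[mast,mesh,apple]
Tick 4: prefer B, take clip from B; A=[plank,orb,jar,flask] B=[-] C=[mast,mesh,apple,clip]
Tick 5: prefer A, take plank from A; A=[orb,jar,flask] B=[-] C=[mast,mesh,apple,clip,plank]
Tick 6: prefer B, take orb from A; A=[jar,flask] B=[-] C=[mast,mesh,apple,clip,plank,orb]
Tick 7: prefer A, take jar from A; A=[flask] B=[-] C=[mast,mesh,apple,clip,plank,orb,jar]
Tick 8: prefer B, take flask from A; A=[-] B=[-] C=[mast,mesh,apple,clip,plank,orb,jar,flask]

Answer: 8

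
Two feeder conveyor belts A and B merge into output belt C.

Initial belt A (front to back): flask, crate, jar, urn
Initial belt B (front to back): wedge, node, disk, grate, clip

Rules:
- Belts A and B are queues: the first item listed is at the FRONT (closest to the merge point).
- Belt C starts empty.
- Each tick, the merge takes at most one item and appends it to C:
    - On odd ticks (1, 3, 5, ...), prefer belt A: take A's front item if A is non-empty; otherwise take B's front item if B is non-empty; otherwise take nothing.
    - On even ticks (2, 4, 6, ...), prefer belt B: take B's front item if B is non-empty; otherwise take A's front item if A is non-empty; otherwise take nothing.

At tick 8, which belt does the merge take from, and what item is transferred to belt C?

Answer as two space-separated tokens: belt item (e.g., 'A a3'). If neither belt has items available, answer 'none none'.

Tick 1: prefer A, take flask from A; A=[crate,jar,urn] B=[wedge,node,disk,grate,clip] C=[flask]
Tick 2: prefer B, take wedge from B; A=[crate,jar,urn] B=[node,disk,grate,clip] C=[flask,wedge]
Tick 3: prefer A, take crate from A; A=[jar,urn] B=[node,disk,grate,clip] C=[flask,wedge,crate]
Tick 4: prefer B, take node from B; A=[jar,urn] B=[disk,grate,clip] C=[flask,wedge,crate,node]
Tick 5: prefer A, take jar from A; A=[urn] B=[disk,grate,clip] C=[flask,wedge,crate,node,jar]
Tick 6: prefer B, take disk from B; A=[urn] B=[grate,clip] C=[flask,wedge,crate,node,jar,disk]
Tick 7: prefer A, take urn from A; A=[-] B=[grate,clip] C=[flask,wedge,crate,node,jar,disk,urn]
Tick 8: prefer B, take grate from B; A=[-] B=[clip] C=[flask,wedge,crate,node,jar,disk,urn,grate]

Answer: B grate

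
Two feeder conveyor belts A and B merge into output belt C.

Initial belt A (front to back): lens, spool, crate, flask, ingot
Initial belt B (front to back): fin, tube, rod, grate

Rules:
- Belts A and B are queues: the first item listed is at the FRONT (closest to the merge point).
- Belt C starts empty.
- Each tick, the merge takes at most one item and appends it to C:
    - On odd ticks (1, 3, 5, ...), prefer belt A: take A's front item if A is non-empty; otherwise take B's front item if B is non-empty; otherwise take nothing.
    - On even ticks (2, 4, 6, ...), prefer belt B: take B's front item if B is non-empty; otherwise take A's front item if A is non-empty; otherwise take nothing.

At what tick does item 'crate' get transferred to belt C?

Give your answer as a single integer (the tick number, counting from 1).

Answer: 5

Derivation:
Tick 1: prefer A, take lens from A; A=[spool,crate,flask,ingot] B=[fin,tube,rod,grate] C=[lens]
Tick 2: prefer B, take fin from B; A=[spool,crate,flask,ingot] B=[tube,rod,grate] C=[lens,fin]
Tick 3: prefer A, take spool from A; A=[crate,flask,ingot] B=[tube,rod,grate] C=[lens,fin,spool]
Tick 4: prefer B, take tube from B; A=[crate,flask,ingot] B=[rod,grate] C=[lens,fin,spool,tube]
Tick 5: prefer A, take crate from A; A=[flask,ingot] B=[rod,grate] C=[lens,fin,spool,tube,crate]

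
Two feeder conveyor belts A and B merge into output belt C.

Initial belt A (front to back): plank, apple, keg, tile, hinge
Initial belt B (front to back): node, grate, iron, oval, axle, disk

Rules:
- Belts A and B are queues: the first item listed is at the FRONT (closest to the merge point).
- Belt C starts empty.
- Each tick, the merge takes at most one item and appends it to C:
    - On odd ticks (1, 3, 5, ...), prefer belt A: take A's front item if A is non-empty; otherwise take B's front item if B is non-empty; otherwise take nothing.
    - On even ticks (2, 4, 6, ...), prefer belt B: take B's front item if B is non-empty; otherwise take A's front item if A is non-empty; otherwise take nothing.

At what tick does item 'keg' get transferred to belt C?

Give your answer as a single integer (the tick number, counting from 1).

Answer: 5

Derivation:
Tick 1: prefer A, take plank from A; A=[apple,keg,tile,hinge] B=[node,grate,iron,oval,axle,disk] C=[plank]
Tick 2: prefer B, take node from B; A=[apple,keg,tile,hinge] B=[grate,iron,oval,axle,disk] C=[plank,node]
Tick 3: prefer A, take apple from A; A=[keg,tile,hinge] B=[grate,iron,oval,axle,disk] C=[plank,node,apple]
Tick 4: prefer B, take grate from B; A=[keg,tile,hinge] B=[iron,oval,axle,disk] C=[plank,node,apple,grate]
Tick 5: prefer A, take keg from A; A=[tile,hinge] B=[iron,oval,axle,disk] C=[plank,node,apple,grate,keg]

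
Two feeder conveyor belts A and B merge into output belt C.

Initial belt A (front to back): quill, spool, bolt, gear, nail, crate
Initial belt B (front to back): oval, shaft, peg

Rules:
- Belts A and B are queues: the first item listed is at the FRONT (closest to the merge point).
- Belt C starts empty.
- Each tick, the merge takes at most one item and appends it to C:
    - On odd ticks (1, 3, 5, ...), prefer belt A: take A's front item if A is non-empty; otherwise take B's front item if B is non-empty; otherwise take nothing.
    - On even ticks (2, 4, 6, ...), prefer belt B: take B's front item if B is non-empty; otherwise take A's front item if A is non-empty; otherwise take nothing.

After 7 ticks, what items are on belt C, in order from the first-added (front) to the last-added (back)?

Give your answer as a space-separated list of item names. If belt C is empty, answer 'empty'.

Tick 1: prefer A, take quill from A; A=[spool,bolt,gear,nail,crate] B=[oval,shaft,peg] C=[quill]
Tick 2: prefer B, take oval from B; A=[spool,bolt,gear,nail,crate] B=[shaft,peg] C=[quill,oval]
Tick 3: prefer A, take spool from A; A=[bolt,gear,nail,crate] B=[shaft,peg] C=[quill,oval,spool]
Tick 4: prefer B, take shaft from B; A=[bolt,gear,nail,crate] B=[peg] C=[quill,oval,spool,shaft]
Tick 5: prefer A, take bolt from A; A=[gear,nail,crate] B=[peg] C=[quill,oval,spool,shaft,bolt]
Tick 6: prefer B, take peg from B; A=[gear,nail,crate] B=[-] C=[quill,oval,spool,shaft,bolt,peg]
Tick 7: prefer A, take gear from A; A=[nail,crate] B=[-] C=[quill,oval,spool,shaft,bolt,peg,gear]

Answer: quill oval spool shaft bolt peg gear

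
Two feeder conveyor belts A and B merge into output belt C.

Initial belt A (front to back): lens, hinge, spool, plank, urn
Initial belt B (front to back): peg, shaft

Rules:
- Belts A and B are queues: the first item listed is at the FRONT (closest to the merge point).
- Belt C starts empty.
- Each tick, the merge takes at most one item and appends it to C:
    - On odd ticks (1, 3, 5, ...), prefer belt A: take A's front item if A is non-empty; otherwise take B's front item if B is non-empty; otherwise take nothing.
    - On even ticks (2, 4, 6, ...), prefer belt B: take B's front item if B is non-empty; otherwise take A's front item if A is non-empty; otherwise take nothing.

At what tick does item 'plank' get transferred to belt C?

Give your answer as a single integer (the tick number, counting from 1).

Answer: 6

Derivation:
Tick 1: prefer A, take lens from A; A=[hinge,spool,plank,urn] B=[peg,shaft] C=[lens]
Tick 2: prefer B, take peg from B; A=[hinge,spool,plank,urn] B=[shaft] C=[lens,peg]
Tick 3: prefer A, take hinge from A; A=[spool,plank,urn] B=[shaft] C=[lens,peg,hinge]
Tick 4: prefer B, take shaft from B; A=[spool,plank,urn] B=[-] C=[lens,peg,hinge,shaft]
Tick 5: prefer A, take spool from A; A=[plank,urn] B=[-] C=[lens,peg,hinge,shaft,spool]
Tick 6: prefer B, take plank from A; A=[urn] B=[-] C=[lens,peg,hinge,shaft,spool,plank]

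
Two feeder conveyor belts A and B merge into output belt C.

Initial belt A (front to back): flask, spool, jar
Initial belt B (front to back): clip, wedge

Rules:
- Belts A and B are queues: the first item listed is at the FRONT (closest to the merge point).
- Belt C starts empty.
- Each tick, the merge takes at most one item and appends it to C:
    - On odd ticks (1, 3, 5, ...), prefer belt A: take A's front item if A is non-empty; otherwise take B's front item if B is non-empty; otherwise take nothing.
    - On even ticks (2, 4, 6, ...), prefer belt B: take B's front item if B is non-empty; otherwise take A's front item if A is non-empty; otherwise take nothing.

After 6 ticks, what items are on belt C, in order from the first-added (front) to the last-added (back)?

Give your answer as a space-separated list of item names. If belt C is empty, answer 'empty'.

Answer: flask clip spool wedge jar

Derivation:
Tick 1: prefer A, take flask from A; A=[spool,jar] B=[clip,wedge] C=[flask]
Tick 2: prefer B, take clip from B; A=[spool,jar] B=[wedge] C=[flask,clip]
Tick 3: prefer A, take spool from A; A=[jar] B=[wedge] C=[flask,clip,spool]
Tick 4: prefer B, take wedge from B; A=[jar] B=[-] C=[flask,clip,spool,wedge]
Tick 5: prefer A, take jar from A; A=[-] B=[-] C=[flask,clip,spool,wedge,jar]
Tick 6: prefer B, both empty, nothing taken; A=[-] B=[-] C=[flask,clip,spool,wedge,jar]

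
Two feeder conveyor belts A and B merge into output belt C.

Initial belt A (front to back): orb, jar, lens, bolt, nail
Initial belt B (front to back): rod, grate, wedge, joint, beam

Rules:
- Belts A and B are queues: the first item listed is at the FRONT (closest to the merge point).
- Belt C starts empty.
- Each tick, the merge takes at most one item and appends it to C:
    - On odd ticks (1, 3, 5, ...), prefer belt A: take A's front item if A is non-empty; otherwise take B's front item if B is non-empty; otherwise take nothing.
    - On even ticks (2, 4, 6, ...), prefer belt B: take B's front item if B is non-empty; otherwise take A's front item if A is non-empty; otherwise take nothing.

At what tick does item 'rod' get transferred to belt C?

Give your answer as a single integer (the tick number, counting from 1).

Answer: 2

Derivation:
Tick 1: prefer A, take orb from A; A=[jar,lens,bolt,nail] B=[rod,grate,wedge,joint,beam] C=[orb]
Tick 2: prefer B, take rod from B; A=[jar,lens,bolt,nail] B=[grate,wedge,joint,beam] C=[orb,rod]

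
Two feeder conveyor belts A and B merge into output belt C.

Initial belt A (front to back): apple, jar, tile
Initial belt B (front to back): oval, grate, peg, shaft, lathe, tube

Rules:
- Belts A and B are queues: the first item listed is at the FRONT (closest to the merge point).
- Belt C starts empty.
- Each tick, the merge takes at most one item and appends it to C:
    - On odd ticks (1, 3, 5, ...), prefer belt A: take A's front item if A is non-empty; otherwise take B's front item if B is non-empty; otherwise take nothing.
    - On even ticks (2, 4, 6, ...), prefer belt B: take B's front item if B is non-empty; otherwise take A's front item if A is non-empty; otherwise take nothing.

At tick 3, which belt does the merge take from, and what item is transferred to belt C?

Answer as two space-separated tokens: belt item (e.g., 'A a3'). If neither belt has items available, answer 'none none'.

Answer: A jar

Derivation:
Tick 1: prefer A, take apple from A; A=[jar,tile] B=[oval,grate,peg,shaft,lathe,tube] C=[apple]
Tick 2: prefer B, take oval from B; A=[jar,tile] B=[grate,peg,shaft,lathe,tube] C=[apple,oval]
Tick 3: prefer A, take jar from A; A=[tile] B=[grate,peg,shaft,lathe,tube] C=[apple,oval,jar]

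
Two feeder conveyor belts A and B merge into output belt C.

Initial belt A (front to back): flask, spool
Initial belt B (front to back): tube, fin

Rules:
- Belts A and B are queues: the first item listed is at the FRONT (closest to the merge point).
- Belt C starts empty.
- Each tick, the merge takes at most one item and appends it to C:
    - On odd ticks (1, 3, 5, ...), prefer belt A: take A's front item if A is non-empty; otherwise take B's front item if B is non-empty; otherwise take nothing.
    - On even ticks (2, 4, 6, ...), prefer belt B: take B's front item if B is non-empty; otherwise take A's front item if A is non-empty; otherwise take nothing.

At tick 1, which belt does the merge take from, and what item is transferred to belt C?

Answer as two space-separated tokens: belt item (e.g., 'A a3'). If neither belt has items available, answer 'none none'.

Tick 1: prefer A, take flask from A; A=[spool] B=[tube,fin] C=[flask]

Answer: A flask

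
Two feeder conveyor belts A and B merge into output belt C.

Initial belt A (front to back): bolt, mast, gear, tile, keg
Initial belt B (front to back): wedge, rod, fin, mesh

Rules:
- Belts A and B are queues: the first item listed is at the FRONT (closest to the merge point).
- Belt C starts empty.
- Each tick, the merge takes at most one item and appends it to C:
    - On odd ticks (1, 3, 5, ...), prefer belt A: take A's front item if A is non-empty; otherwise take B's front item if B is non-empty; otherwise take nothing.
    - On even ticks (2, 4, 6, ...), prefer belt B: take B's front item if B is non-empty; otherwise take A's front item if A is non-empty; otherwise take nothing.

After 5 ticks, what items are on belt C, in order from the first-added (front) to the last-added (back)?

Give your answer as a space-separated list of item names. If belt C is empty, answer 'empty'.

Tick 1: prefer A, take bolt from A; A=[mast,gear,tile,keg] B=[wedge,rod,fin,mesh] C=[bolt]
Tick 2: prefer B, take wedge from B; A=[mast,gear,tile,keg] B=[rod,fin,mesh] C=[bolt,wedge]
Tick 3: prefer A, take mast from A; A=[gear,tile,keg] B=[rod,fin,mesh] C=[bolt,wedge,mast]
Tick 4: prefer B, take rod from B; A=[gear,tile,keg] B=[fin,mesh] C=[bolt,wedge,mast,rod]
Tick 5: prefer A, take gear from A; A=[tile,keg] B=[fin,mesh] C=[bolt,wedge,mast,rod,gear]

Answer: bolt wedge mast rod gear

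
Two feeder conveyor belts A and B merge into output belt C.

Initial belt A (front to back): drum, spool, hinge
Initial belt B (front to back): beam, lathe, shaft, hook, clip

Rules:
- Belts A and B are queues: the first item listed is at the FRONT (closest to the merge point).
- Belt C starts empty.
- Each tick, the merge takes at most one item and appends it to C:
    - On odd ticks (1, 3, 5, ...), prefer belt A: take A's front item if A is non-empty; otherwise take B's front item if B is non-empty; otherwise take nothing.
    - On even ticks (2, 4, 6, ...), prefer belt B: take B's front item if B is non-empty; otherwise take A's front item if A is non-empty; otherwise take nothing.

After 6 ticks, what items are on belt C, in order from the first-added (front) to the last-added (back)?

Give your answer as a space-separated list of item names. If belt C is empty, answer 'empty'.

Tick 1: prefer A, take drum from A; A=[spool,hinge] B=[beam,lathe,shaft,hook,clip] C=[drum]
Tick 2: prefer B, take beam from B; A=[spool,hinge] B=[lathe,shaft,hook,clip] C=[drum,beam]
Tick 3: prefer A, take spool from A; A=[hinge] B=[lathe,shaft,hook,clip] C=[drum,beam,spool]
Tick 4: prefer B, take lathe from B; A=[hinge] B=[shaft,hook,clip] C=[drum,beam,spool,lathe]
Tick 5: prefer A, take hinge from A; A=[-] B=[shaft,hook,clip] C=[drum,beam,spool,lathe,hinge]
Tick 6: prefer B, take shaft from B; A=[-] B=[hook,clip] C=[drum,beam,spool,lathe,hinge,shaft]

Answer: drum beam spool lathe hinge shaft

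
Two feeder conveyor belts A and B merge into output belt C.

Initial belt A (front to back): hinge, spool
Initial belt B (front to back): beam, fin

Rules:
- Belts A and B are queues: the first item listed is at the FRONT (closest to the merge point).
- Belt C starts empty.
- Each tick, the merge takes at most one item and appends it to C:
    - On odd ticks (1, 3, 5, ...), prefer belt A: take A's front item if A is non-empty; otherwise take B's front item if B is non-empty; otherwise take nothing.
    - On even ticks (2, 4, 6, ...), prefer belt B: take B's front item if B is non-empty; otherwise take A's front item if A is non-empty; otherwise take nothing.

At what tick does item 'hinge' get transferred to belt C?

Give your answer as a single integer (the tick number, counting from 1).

Tick 1: prefer A, take hinge from A; A=[spool] B=[beam,fin] C=[hinge]

Answer: 1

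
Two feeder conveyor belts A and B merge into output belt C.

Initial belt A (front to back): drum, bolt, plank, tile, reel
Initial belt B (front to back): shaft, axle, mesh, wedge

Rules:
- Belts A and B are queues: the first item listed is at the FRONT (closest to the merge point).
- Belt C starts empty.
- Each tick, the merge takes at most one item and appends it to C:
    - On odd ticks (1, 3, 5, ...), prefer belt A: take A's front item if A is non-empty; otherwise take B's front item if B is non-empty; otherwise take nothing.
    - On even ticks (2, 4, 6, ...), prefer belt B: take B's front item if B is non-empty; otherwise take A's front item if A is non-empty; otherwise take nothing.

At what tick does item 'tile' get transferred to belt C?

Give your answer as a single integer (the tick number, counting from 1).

Answer: 7

Derivation:
Tick 1: prefer A, take drum from A; A=[bolt,plank,tile,reel] B=[shaft,axle,mesh,wedge] C=[drum]
Tick 2: prefer B, take shaft from B; A=[bolt,plank,tile,reel] B=[axle,mesh,wedge] C=[drum,shaft]
Tick 3: prefer A, take bolt from A; A=[plank,tile,reel] B=[axle,mesh,wedge] C=[drum,shaft,bolt]
Tick 4: prefer B, take axle from B; A=[plank,tile,reel] B=[mesh,wedge] C=[drum,shaft,bolt,axle]
Tick 5: prefer A, take plank from A; A=[tile,reel] B=[mesh,wedge] C=[drum,shaft,bolt,axle,plank]
Tick 6: prefer B, take mesh from B; A=[tile,reel] B=[wedge] C=[drum,shaft,bolt,axle,plank,mesh]
Tick 7: prefer A, take tile from A; A=[reel] B=[wedge] C=[drum,shaft,bolt,axle,plank,mesh,tile]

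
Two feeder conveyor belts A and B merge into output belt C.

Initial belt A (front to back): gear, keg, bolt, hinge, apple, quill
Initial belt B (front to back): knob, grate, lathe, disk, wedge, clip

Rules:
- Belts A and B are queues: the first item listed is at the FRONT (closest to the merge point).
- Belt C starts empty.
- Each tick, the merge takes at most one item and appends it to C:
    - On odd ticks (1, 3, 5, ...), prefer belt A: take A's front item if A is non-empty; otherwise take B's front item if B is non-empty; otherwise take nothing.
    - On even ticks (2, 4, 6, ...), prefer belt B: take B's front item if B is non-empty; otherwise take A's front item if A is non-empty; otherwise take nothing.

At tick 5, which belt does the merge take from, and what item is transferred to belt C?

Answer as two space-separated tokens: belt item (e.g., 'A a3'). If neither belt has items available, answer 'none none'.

Answer: A bolt

Derivation:
Tick 1: prefer A, take gear from A; A=[keg,bolt,hinge,apple,quill] B=[knob,grate,lathe,disk,wedge,clip] C=[gear]
Tick 2: prefer B, take knob from B; A=[keg,bolt,hinge,apple,quill] B=[grate,lathe,disk,wedge,clip] C=[gear,knob]
Tick 3: prefer A, take keg from A; A=[bolt,hinge,apple,quill] B=[grate,lathe,disk,wedge,clip] C=[gear,knob,keg]
Tick 4: prefer B, take grate from B; A=[bolt,hinge,apple,quill] B=[lathe,disk,wedge,clip] C=[gear,knob,keg,grate]
Tick 5: prefer A, take bolt from A; A=[hinge,apple,quill] B=[lathe,disk,wedge,clip] C=[gear,knob,keg,grate,bolt]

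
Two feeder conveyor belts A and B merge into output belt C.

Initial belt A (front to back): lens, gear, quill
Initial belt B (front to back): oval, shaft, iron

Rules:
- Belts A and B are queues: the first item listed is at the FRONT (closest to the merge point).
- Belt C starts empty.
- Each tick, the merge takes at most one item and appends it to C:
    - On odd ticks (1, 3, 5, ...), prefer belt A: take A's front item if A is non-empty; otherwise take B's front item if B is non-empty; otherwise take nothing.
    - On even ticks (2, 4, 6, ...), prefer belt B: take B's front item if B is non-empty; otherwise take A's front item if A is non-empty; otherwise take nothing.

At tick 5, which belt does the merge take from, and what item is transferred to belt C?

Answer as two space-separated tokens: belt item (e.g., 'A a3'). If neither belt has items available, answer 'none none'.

Answer: A quill

Derivation:
Tick 1: prefer A, take lens from A; A=[gear,quill] B=[oval,shaft,iron] C=[lens]
Tick 2: prefer B, take oval from B; A=[gear,quill] B=[shaft,iron] C=[lens,oval]
Tick 3: prefer A, take gear from A; A=[quill] B=[shaft,iron] C=[lens,oval,gear]
Tick 4: prefer B, take shaft from B; A=[quill] B=[iron] C=[lens,oval,gear,shaft]
Tick 5: prefer A, take quill from A; A=[-] B=[iron] C=[lens,oval,gear,shaft,quill]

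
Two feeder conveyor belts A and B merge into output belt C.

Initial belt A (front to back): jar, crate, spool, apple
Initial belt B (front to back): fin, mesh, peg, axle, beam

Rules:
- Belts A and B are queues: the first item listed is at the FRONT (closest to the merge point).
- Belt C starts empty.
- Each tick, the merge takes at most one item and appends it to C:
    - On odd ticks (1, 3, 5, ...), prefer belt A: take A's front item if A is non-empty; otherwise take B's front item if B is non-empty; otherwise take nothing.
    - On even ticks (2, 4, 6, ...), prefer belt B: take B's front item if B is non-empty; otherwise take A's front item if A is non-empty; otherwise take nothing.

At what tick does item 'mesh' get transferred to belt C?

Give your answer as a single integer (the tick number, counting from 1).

Tick 1: prefer A, take jar from A; A=[crate,spool,apple] B=[fin,mesh,peg,axle,beam] C=[jar]
Tick 2: prefer B, take fin from B; A=[crate,spool,apple] B=[mesh,peg,axle,beam] C=[jar,fin]
Tick 3: prefer A, take crate from A; A=[spool,apple] B=[mesh,peg,axle,beam] C=[jar,fin,crate]
Tick 4: prefer B, take mesh from B; A=[spool,apple] B=[peg,axle,beam] C=[jar,fin,crate,mesh]

Answer: 4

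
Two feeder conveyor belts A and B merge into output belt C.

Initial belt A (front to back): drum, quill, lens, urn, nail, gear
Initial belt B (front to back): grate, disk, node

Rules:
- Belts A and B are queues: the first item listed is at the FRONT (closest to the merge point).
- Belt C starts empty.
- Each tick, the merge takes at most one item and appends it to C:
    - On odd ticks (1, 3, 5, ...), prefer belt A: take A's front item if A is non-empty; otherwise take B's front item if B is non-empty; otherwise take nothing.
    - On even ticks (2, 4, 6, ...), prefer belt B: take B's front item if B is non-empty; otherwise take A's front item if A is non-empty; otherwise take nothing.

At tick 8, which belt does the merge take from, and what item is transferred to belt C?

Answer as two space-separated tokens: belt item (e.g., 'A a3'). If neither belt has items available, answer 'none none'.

Tick 1: prefer A, take drum from A; A=[quill,lens,urn,nail,gear] B=[grate,disk,node] C=[drum]
Tick 2: prefer B, take grate from B; A=[quill,lens,urn,nail,gear] B=[disk,node] C=[drum,grate]
Tick 3: prefer A, take quill from A; A=[lens,urn,nail,gear] B=[disk,node] C=[drum,grate,quill]
Tick 4: prefer B, take disk from B; A=[lens,urn,nail,gear] B=[node] C=[drum,grate,quill,disk]
Tick 5: prefer A, take lens from A; A=[urn,nail,gear] B=[node] C=[drum,grate,quill,disk,lens]
Tick 6: prefer B, take node from B; A=[urn,nail,gear] B=[-] C=[drum,grate,quill,disk,lens,node]
Tick 7: prefer A, take urn from A; A=[nail,gear] B=[-] C=[drum,grate,quill,disk,lens,node,urn]
Tick 8: prefer B, take nail from A; A=[gear] B=[-] C=[drum,grate,quill,disk,lens,node,urn,nail]

Answer: A nail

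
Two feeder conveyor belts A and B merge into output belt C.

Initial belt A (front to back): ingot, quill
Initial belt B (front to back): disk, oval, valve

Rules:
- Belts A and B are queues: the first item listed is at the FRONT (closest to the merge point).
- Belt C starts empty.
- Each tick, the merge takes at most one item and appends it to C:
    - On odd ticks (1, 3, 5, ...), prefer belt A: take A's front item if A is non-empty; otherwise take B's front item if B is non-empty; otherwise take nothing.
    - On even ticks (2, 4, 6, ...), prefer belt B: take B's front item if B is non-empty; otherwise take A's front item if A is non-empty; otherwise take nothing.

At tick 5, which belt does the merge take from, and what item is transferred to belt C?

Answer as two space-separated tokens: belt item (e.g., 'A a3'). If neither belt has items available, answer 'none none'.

Tick 1: prefer A, take ingot from A; A=[quill] B=[disk,oval,valve] C=[ingot]
Tick 2: prefer B, take disk from B; A=[quill] B=[oval,valve] C=[ingot,disk]
Tick 3: prefer A, take quill from A; A=[-] B=[oval,valve] C=[ingot,disk,quill]
Tick 4: prefer B, take oval from B; A=[-] B=[valve] C=[ingot,disk,quill,oval]
Tick 5: prefer A, take valve from B; A=[-] B=[-] C=[ingot,disk,quill,oval,valve]

Answer: B valve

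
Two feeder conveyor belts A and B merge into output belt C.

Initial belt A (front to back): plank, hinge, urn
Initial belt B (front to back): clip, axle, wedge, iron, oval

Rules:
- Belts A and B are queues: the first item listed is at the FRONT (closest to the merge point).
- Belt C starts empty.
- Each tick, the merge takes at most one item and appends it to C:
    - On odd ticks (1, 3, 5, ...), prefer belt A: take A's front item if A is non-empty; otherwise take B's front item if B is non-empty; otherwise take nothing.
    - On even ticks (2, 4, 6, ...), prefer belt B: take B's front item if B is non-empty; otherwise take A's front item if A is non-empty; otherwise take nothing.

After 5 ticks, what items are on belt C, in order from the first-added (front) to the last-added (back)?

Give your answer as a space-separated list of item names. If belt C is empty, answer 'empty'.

Answer: plank clip hinge axle urn

Derivation:
Tick 1: prefer A, take plank from A; A=[hinge,urn] B=[clip,axle,wedge,iron,oval] C=[plank]
Tick 2: prefer B, take clip from B; A=[hinge,urn] B=[axle,wedge,iron,oval] C=[plank,clip]
Tick 3: prefer A, take hinge from A; A=[urn] B=[axle,wedge,iron,oval] C=[plank,clip,hinge]
Tick 4: prefer B, take axle from B; A=[urn] B=[wedge,iron,oval] C=[plank,clip,hinge,axle]
Tick 5: prefer A, take urn from A; A=[-] B=[wedge,iron,oval] C=[plank,clip,hinge,axle,urn]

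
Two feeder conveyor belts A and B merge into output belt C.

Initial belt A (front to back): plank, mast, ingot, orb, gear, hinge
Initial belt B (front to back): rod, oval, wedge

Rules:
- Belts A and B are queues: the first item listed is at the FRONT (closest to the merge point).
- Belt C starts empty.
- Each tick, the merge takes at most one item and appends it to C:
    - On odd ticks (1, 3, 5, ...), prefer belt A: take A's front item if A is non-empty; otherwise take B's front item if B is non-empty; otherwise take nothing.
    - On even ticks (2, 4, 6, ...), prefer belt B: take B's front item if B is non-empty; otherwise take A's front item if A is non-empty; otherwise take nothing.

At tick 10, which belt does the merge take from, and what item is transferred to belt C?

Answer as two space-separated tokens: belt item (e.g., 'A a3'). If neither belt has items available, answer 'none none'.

Tick 1: prefer A, take plank from A; A=[mast,ingot,orb,gear,hinge] B=[rod,oval,wedge] C=[plank]
Tick 2: prefer B, take rod from B; A=[mast,ingot,orb,gear,hinge] B=[oval,wedge] C=[plank,rod]
Tick 3: prefer A, take mast from A; A=[ingot,orb,gear,hinge] B=[oval,wedge] C=[plank,rod,mast]
Tick 4: prefer B, take oval from B; A=[ingot,orb,gear,hinge] B=[wedge] C=[plank,rod,mast,oval]
Tick 5: prefer A, take ingot from A; A=[orb,gear,hinge] B=[wedge] C=[plank,rod,mast,oval,ingot]
Tick 6: prefer B, take wedge from B; A=[orb,gear,hinge] B=[-] C=[plank,rod,mast,oval,ingot,wedge]
Tick 7: prefer A, take orb from A; A=[gear,hinge] B=[-] C=[plank,rod,mast,oval,ingot,wedge,orb]
Tick 8: prefer B, take gear from A; A=[hinge] B=[-] C=[plank,rod,mast,oval,ingot,wedge,orb,gear]
Tick 9: prefer A, take hinge from A; A=[-] B=[-] C=[plank,rod,mast,oval,ingot,wedge,orb,gear,hinge]
Tick 10: prefer B, both empty, nothing taken; A=[-] B=[-] C=[plank,rod,mast,oval,ingot,wedge,orb,gear,hinge]

Answer: none none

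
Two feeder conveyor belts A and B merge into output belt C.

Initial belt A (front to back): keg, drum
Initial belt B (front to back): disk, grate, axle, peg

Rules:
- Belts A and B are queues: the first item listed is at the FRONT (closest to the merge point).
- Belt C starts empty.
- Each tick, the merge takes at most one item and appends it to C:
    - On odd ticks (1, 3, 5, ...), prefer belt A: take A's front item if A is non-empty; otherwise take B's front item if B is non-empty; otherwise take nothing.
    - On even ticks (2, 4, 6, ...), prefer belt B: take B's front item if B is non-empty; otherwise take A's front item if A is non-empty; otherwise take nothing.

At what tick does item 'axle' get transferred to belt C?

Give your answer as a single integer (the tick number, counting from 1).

Answer: 5

Derivation:
Tick 1: prefer A, take keg from A; A=[drum] B=[disk,grate,axle,peg] C=[keg]
Tick 2: prefer B, take disk from B; A=[drum] B=[grate,axle,peg] C=[keg,disk]
Tick 3: prefer A, take drum from A; A=[-] B=[grate,axle,peg] C=[keg,disk,drum]
Tick 4: prefer B, take grate from B; A=[-] B=[axle,peg] C=[keg,disk,drum,grate]
Tick 5: prefer A, take axle from B; A=[-] B=[peg] C=[keg,disk,drum,grate,axle]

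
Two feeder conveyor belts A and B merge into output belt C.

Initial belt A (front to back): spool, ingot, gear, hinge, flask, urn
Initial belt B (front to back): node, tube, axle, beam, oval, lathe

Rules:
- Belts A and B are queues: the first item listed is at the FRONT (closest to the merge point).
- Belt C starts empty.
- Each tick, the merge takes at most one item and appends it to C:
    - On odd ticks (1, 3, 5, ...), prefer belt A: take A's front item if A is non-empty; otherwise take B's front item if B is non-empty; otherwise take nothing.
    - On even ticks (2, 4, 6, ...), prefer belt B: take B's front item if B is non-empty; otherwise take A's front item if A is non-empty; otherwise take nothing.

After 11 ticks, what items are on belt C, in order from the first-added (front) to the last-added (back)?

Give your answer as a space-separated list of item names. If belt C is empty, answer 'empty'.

Tick 1: prefer A, take spool from A; A=[ingot,gear,hinge,flask,urn] B=[node,tube,axle,beam,oval,lathe] C=[spool]
Tick 2: prefer B, take node from B; A=[ingot,gear,hinge,flask,urn] B=[tube,axle,beam,oval,lathe] C=[spool,node]
Tick 3: prefer A, take ingot from A; A=[gear,hinge,flask,urn] B=[tube,axle,beam,oval,lathe] C=[spool,node,ingot]
Tick 4: prefer B, take tube from B; A=[gear,hinge,flask,urn] B=[axle,beam,oval,lathe] C=[spool,node,ingot,tube]
Tick 5: prefer A, take gear from A; A=[hinge,flask,urn] B=[axle,beam,oval,lathe] C=[spool,node,ingot,tube,gear]
Tick 6: prefer B, take axle from B; A=[hinge,flask,urn] B=[beam,oval,lathe] C=[spool,node,ingot,tube,gear,axle]
Tick 7: prefer A, take hinge from A; A=[flask,urn] B=[beam,oval,lathe] C=[spool,node,ingot,tube,gear,axle,hinge]
Tick 8: prefer B, take beam from B; A=[flask,urn] B=[oval,lathe] C=[spool,node,ingot,tube,gear,axle,hinge,beam]
Tick 9: prefer A, take flask from A; A=[urn] B=[oval,lathe] C=[spool,node,ingot,tube,gear,axle,hinge,beam,flask]
Tick 10: prefer B, take oval from B; A=[urn] B=[lathe] C=[spool,node,ingot,tube,gear,axle,hinge,beam,flask,oval]
Tick 11: prefer A, take urn from A; A=[-] B=[lathe] C=[spool,node,ingot,tube,gear,axle,hinge,beam,flask,oval,urn]

Answer: spool node ingot tube gear axle hinge beam flask oval urn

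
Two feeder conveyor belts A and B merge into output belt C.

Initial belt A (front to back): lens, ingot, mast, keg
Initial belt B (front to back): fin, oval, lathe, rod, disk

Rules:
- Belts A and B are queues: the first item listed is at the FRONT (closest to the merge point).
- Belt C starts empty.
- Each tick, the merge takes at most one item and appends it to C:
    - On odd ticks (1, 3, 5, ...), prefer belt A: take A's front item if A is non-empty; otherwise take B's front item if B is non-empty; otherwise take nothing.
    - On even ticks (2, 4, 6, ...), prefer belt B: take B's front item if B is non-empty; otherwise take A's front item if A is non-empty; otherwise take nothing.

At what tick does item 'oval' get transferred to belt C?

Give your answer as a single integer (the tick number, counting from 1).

Tick 1: prefer A, take lens from A; A=[ingot,mast,keg] B=[fin,oval,lathe,rod,disk] C=[lens]
Tick 2: prefer B, take fin from B; A=[ingot,mast,keg] B=[oval,lathe,rod,disk] C=[lens,fin]
Tick 3: prefer A, take ingot from A; A=[mast,keg] B=[oval,lathe,rod,disk] C=[lens,fin,ingot]
Tick 4: prefer B, take oval from B; A=[mast,keg] B=[lathe,rod,disk] C=[lens,fin,ingot,oval]

Answer: 4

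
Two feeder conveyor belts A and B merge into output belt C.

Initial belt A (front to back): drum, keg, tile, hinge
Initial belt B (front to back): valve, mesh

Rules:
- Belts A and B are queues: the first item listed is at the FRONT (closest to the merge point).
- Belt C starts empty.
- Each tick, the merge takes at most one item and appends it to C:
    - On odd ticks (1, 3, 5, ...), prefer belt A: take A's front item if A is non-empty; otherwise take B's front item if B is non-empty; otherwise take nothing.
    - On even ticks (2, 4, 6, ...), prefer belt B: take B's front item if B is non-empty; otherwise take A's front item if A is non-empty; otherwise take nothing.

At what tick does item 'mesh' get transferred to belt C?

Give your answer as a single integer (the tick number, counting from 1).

Answer: 4

Derivation:
Tick 1: prefer A, take drum from A; A=[keg,tile,hinge] B=[valve,mesh] C=[drum]
Tick 2: prefer B, take valve from B; A=[keg,tile,hinge] B=[mesh] C=[drum,valve]
Tick 3: prefer A, take keg from A; A=[tile,hinge] B=[mesh] C=[drum,valve,keg]
Tick 4: prefer B, take mesh from B; A=[tile,hinge] B=[-] C=[drum,valve,keg,mesh]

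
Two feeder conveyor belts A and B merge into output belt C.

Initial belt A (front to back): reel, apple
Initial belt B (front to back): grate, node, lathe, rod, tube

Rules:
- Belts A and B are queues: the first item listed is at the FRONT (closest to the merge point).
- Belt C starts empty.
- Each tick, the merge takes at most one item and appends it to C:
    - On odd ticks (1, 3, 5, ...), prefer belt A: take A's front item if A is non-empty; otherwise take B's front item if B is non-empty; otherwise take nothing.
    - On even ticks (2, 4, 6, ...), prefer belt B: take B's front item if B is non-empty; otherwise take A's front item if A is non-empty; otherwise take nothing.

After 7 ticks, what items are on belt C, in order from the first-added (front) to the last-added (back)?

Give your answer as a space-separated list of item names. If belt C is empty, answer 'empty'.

Tick 1: prefer A, take reel from A; A=[apple] B=[grate,node,lathe,rod,tube] C=[reel]
Tick 2: prefer B, take grate from B; A=[apple] B=[node,lathe,rod,tube] C=[reel,grate]
Tick 3: prefer A, take apple from A; A=[-] B=[node,lathe,rod,tube] C=[reel,grate,apple]
Tick 4: prefer B, take node from B; A=[-] B=[lathe,rod,tube] C=[reel,grate,apple,node]
Tick 5: prefer A, take lathe from B; A=[-] B=[rod,tube] C=[reel,grate,apple,node,lathe]
Tick 6: prefer B, take rod from B; A=[-] B=[tube] C=[reel,grate,apple,node,lathe,rod]
Tick 7: prefer A, take tube from B; A=[-] B=[-] C=[reel,grate,apple,node,lathe,rod,tube]

Answer: reel grate apple node lathe rod tube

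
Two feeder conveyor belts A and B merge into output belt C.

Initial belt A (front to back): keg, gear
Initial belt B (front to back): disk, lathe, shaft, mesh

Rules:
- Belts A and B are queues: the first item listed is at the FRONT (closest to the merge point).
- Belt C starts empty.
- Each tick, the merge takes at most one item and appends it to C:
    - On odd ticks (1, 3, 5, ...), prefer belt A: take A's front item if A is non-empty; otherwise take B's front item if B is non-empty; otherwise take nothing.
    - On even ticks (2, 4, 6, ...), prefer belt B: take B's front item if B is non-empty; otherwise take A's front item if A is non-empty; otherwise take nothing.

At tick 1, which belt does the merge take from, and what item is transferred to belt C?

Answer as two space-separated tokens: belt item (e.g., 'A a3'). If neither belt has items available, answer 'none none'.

Tick 1: prefer A, take keg from A; A=[gear] B=[disk,lathe,shaft,mesh] C=[keg]

Answer: A keg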